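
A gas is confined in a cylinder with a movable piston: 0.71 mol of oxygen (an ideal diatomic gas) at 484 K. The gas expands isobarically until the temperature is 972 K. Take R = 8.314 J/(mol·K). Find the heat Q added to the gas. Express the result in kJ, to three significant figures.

Q ≈ 10.1 kJ

Isobaric: W = nRΔT = (0.71)(8.314)(488) = 2881 J.
ΔU = nCᵥΔT with Cᵥ = 5R/2: ΔU = (0.71)(20.79)(488) = 7202 J.
Q = ΔU + W = 7202 + 2881 = 10082 J.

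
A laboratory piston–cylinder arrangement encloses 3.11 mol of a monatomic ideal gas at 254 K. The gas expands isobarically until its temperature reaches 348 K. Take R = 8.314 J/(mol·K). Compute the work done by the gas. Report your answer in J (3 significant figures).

W ≈ 2430 J

Isobaric: W = P ΔV = nR ΔT.
W = (3.11)(8.314)(348 − 254) = 2431 J.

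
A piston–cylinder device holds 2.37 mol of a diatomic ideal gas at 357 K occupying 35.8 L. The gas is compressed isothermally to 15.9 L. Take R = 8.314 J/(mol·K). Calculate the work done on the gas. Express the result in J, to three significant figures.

Isothermal: W = nRT ln(V₂/V₁).
W = (2.37)(8.314)(357) × ln(15.9/35.8)
  = 7034 × -0.8116
W_by_gas = -5709 J; work on gas = −W_by = 5709 J.

W ≈ 5710 J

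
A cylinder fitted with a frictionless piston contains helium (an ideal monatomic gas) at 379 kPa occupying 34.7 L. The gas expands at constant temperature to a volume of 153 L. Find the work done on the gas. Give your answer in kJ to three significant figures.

Isothermal: W = nRT ln(V₂/V₁) = P₁V₁ ln(V₂/V₁).
P₁V₁ = (379 kPa)(34.7 L) = 13151 J.
W = 13151 × ln(153/34.7) = 13151 × 1.484
W_by_gas = 19513 J; work on gas = −W_by = -19513 J.

W ≈ -19.5 kJ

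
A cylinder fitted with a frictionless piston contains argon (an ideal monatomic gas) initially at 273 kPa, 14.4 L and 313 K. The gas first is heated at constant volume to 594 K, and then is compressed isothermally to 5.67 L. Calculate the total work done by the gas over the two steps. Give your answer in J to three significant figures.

Step 1 (isochoric): W = 0 (constant volume).
After step 1: P = 518.1 kPa (V unchanged).
Step 2 (isothermal): W = P₁V₁ ln(V₂/V₁) = (7460) ln(5.67/14.4) = -6953 J.
W_total = 0 − 6953 = -6953 J.

W_total ≈ -6950 J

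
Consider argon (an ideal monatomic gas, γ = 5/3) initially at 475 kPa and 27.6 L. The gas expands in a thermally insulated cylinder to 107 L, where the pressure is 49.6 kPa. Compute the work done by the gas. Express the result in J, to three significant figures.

W ≈ 11700 J

Adiabatic: W = (P₁V₁ − P₂V₂)/(γ − 1) with γ = 5/3.
P₁V₁ = 13110 J, P₂V₂ = 5307 J.
W = (13110 − 5307) / 0.6667 = 11704 J.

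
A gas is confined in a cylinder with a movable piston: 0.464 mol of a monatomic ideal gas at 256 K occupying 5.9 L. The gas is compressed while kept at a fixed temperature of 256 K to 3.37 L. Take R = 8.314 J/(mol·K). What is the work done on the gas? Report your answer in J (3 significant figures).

Isothermal: W = nRT ln(V₂/V₁).
W = (0.464)(8.314)(256) × ln(3.37/5.9)
  = 987.6 × -0.56
W_by_gas = -553.1 J; work on gas = −W_by = 553.1 J.

W ≈ 553 J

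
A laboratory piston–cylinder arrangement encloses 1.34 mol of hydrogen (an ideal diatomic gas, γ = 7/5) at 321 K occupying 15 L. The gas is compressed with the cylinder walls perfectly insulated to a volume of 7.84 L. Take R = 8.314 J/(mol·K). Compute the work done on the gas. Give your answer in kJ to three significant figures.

Adiabatic: TV^(γ−1) = const with γ = 7/5.
T₂ = T₁ (V₁/V₂)^(γ−1) = 321 × (15/7.84)^0.4 = 321 × 1.296 = 416.1 K.
W_by = nCᵥ(T₁ − T₂) = (1.34)(20.79)(321 − 416.1) = -2649 J.
Work on gas = −W_by = 2649 J.

W ≈ 2.65 kJ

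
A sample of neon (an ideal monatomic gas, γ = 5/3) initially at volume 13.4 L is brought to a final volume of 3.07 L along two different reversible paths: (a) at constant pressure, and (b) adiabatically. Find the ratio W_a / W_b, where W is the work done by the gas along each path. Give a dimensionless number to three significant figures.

W_a / W_b ≈ 0.308

Path (a) isobaric: W = P₁(V₂ − V₁) → W_a/(P₁V₁) = -0.7709.
Path (b) adiabatic: W = P₁V₁(1 − (V₁/V₂)^(γ−1))/(γ−1) → W_b/(P₁V₁) = -2.506.
W_a / W_b = -0.7709 / -2.506 = 0.3076.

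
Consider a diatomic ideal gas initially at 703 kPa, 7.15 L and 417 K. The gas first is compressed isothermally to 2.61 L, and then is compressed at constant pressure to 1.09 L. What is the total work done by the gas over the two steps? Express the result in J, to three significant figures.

Step 1 (isothermal): W = P₁V₁ ln(V₂/V₁) = (5026) ln(2.61/7.15) = -5065 J.
After step 1: P = 1926 kPa, V = 2.61 L, T = 417 K.
Step 2 (isobaric): W = PΔV = (1926 kPa)(1.09 − 2.61 L) = -2927 J.
W_total = -5065 − 2927 = -7993 J.

W_total ≈ -7990 J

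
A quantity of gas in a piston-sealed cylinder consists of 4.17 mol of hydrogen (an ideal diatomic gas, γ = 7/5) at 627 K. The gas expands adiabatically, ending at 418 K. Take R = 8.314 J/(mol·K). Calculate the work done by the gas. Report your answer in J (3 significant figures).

Adiabatic ⇒ Q = 0, so W_by = −ΔU = nCᵥ(T₁ − T₂).
Cᵥ = 5R/2 = 20.79 J/(mol·K).
W = (4.17)(20.79)(627 − 418) = 18115 J.

W ≈ 18100 J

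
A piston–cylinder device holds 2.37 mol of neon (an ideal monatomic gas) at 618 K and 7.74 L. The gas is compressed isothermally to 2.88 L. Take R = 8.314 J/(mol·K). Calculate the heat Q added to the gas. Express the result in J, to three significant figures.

Isothermal ⇒ ΔU = 0, so Q = W = nRT ln(V₂/V₁).
Q = (2.37)(8.314)(618) ln(2.88/7.74) = 12177 × -0.9886 = -12039 J.

Q ≈ -12000 J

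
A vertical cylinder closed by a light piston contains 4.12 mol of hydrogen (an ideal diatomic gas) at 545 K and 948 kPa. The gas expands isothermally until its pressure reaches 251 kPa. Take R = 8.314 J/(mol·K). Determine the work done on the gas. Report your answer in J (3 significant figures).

Isothermal process: W = nRT ln(V₂/V₁) = nRT ln(P₁/P₂).
W = (4.12)(8.314)(545) × ln(948/251)
  = 18668 × ln(3.777) = 18668 × 1.329
W_by_gas = 24808 J; work on gas = −W_by = -24808 J.

W ≈ -24800 J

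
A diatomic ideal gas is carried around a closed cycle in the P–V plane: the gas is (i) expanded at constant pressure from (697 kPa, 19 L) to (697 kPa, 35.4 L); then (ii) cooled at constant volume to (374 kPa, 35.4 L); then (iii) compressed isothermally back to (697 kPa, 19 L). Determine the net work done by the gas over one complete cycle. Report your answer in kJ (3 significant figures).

W_net ≈ 3.19 kJ

Leg (i): W = PΔV = (697)(35.4 − 19) = 11431 J.
Leg (ii): W = 0.
Leg (iii): W = PᵢVᵢ ln(V_f/Vᵢ) = (13240) ln(19/35.4) = -8239 J.
W_net = 11431 − 8239 = 3192 J.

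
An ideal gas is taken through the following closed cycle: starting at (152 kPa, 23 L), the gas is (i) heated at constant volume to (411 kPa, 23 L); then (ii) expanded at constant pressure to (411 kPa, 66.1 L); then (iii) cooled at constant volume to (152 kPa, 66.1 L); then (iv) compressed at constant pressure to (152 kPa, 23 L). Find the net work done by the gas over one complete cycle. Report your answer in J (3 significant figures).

W_net ≈ 11200 J

Constant-volume legs do no work.
W(ii) = (411)(66.1 − 23) = 17714 J; W(iv) = (152)(23 − 66.1) = -6551 J.
W_net = 17714 − 6551 = 11163 J (the clockwise enclosed area).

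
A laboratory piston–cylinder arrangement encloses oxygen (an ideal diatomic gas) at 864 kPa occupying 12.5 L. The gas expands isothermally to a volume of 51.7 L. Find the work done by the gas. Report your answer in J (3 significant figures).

W ≈ 15300 J

Isothermal: W = nRT ln(V₂/V₁) = P₁V₁ ln(V₂/V₁).
P₁V₁ = (864 kPa)(12.5 L) = 10800 J.
W = 10800 × ln(51.7/12.5) = 10800 × 1.42
W_by_gas = 15333 J.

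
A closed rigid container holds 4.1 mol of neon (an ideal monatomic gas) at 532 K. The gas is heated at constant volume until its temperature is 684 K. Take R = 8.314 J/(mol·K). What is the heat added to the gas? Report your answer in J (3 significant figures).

Constant volume ⇒ W = 0, so Q = ΔU = nCᵥΔT with Cᵥ = 3R/2 = 12.47 J/(mol·K).
ΔU = (4.1)(12.47)(684 − 532) = 7772 J.

Q ≈ 7770 J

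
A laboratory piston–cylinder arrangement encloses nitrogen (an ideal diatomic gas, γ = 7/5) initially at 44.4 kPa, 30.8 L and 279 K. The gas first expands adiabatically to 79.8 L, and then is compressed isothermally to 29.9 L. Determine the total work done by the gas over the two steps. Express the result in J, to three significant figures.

W_total ≈ 165 J

Step 1 (adiabatic): W = (P₁V₁ − P₂V₂)/(γ−1) = (1368 − 934.4)/0.4 = 1083 J.
After step 1: P = 11.71 kPa, V = 79.8 L, T = 190.6 K.
Step 2 (isothermal): W = P₁V₁ ln(V₂/V₁) = (934.4) ln(29.9/79.8) = -917.3 J.
W_total = 1083 − 917.3 = 165.4 J.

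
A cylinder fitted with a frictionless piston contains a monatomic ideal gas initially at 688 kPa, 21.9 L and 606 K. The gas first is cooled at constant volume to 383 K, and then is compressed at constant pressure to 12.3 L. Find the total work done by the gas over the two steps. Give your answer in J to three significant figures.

W_total ≈ -4170 J

Step 1 (isochoric): W = 0 (constant volume).
After step 1: P = 434.8 kPa (V unchanged).
Step 2 (isobaric): W = PΔV = (434.8 kPa)(12.3 − 21.9 L) = -4174 J.
W_total = 0 − 4174 = -4174 J.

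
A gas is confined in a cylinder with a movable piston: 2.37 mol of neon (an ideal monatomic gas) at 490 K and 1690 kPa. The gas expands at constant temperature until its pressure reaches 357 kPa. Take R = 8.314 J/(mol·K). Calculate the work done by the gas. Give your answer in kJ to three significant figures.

Isothermal process: W = nRT ln(V₂/V₁) = nRT ln(P₁/P₂).
W = (2.37)(8.314)(490) × ln(1690/357)
  = 9655 × ln(4.734) = 9655 × 1.555
W_by_gas = 15011 J.

W ≈ 15.0 kJ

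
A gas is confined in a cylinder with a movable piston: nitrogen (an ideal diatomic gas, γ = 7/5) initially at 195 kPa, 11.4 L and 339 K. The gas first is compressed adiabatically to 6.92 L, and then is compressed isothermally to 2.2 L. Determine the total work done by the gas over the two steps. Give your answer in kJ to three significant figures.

Step 1 (adiabatic): W = (P₁V₁ − P₂V₂)/(γ−1) = (2223 − 2714)/0.4 = -1228 J.
After step 1: P = 392.2 kPa, V = 6.92 L, T = 413.9 K.
Step 2 (isothermal): W = P₁V₁ ln(V₂/V₁) = (2714) ln(2.2/6.92) = -3110 J.
W_total = -1228 − 3110 = -4339 J.

W_total ≈ -4.34 kJ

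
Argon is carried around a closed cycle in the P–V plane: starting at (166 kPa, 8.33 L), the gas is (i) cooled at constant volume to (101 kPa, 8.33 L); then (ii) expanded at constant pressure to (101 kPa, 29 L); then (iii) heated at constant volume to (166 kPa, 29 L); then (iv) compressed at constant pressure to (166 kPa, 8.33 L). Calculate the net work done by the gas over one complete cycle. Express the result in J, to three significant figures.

W_net ≈ -1340 J

Constant-volume legs do no work.
W(ii) = (101)(29 − 8.33) = 2088 J; W(iv) = (166)(8.33 − 29) = -3431 J.
W_net = 2088 − 3431 = -1344 J (the counter-clockwise enclosed area).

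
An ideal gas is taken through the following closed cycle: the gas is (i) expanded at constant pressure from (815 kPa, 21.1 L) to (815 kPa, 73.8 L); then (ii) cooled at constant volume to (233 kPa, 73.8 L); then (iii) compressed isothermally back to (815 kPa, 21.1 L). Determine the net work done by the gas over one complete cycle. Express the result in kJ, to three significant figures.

W_net ≈ 21.4 kJ

Leg (i): W = PΔV = (815)(73.8 − 21.1) = 42950 J.
Leg (ii): W = 0.
Leg (iii): W = PᵢVᵢ ln(V_f/Vᵢ) = (17195) ln(21.1/73.8) = -21530 J.
W_net = 42950 − 21530 = 21420 J.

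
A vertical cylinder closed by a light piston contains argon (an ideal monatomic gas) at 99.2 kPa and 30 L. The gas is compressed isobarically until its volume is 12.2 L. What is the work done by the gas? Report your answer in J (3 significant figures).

Isobaric: W = P ΔV.
W = (99.2 kPa)(12.2 − 30 L) = (99.2)(-17.8) = -1766 J.

W ≈ -1770 J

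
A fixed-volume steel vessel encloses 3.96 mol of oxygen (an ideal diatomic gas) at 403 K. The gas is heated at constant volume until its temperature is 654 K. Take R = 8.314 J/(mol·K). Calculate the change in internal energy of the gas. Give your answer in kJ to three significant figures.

ΔU ≈ 20.7 kJ

Constant volume ⇒ W = 0, so Q = ΔU = nCᵥΔT with Cᵥ = 5R/2 = 20.79 J/(mol·K).
ΔU = (3.96)(20.79)(654 − 403) = 20659 J.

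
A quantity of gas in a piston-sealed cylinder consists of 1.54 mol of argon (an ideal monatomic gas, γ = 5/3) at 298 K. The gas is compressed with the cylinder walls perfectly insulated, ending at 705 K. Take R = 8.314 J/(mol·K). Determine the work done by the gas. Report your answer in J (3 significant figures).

Adiabatic ⇒ Q = 0, so W_by = −ΔU = nCᵥ(T₁ − T₂).
Cᵥ = 3R/2 = 12.47 J/(mol·K).
W = (1.54)(12.47)(298 − 705) = -7817 J.

W ≈ -7820 J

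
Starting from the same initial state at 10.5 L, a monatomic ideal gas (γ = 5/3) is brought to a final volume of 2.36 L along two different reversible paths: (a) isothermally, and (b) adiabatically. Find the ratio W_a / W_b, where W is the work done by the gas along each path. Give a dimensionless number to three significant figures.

W_a / W_b ≈ 0.584

Path (a) isothermal: W = P₁V₁ ln(V₂/V₁) → W_a/(P₁V₁) = -1.493.
Path (b) adiabatic: W = P₁V₁(1 − (V₁/V₂)^(γ−1))/(γ−1) → W_b/(P₁V₁) = -2.558.
W_a / W_b = -1.493 / -2.558 = 0.5836.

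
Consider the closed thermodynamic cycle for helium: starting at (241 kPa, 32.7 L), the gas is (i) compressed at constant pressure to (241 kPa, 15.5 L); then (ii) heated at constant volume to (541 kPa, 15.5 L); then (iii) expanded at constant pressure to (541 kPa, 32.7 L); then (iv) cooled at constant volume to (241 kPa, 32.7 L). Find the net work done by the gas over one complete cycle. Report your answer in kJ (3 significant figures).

W_net ≈ 5.16 kJ

Constant-volume legs do no work.
W(i) = (241)(15.5 − 32.7) = -4145 J; W(iii) = (541)(32.7 − 15.5) = 9305 J.
W_net = -4145 + 9305 = 5160 J (the clockwise enclosed area).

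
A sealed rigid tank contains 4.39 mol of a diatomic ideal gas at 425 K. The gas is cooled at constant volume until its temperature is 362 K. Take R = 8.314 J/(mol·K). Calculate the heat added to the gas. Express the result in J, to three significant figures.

Constant volume ⇒ W = 0, so Q = ΔU = nCᵥΔT with Cᵥ = 5R/2 = 20.79 J/(mol·K).
ΔU = (4.39)(20.79)(362 − 425) = -5749 J.

Q ≈ -5750 J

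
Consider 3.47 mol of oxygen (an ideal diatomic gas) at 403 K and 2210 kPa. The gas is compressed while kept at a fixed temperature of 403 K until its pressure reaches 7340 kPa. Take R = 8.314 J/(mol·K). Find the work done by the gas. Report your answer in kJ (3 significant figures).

W ≈ -14.0 kJ

Isothermal process: W = nRT ln(V₂/V₁) = nRT ln(P₁/P₂).
W = (3.47)(8.314)(403) × ln(2210/7340)
  = 11626 × ln(0.3011) = 11626 × -1.2
W_by_gas = -13956 J.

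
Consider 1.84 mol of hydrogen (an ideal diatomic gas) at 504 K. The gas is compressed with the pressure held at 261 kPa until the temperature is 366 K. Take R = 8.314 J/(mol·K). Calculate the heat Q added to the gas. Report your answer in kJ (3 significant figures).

Isobaric: W = nRΔT = (1.84)(8.314)(-138) = -2111 J.
ΔU = nCᵥΔT with Cᵥ = 5R/2: ΔU = (1.84)(20.79)(-138) = -5278 J.
Q = ΔU + W = -5278 − 2111 = -7389 J.

Q ≈ -7.39 kJ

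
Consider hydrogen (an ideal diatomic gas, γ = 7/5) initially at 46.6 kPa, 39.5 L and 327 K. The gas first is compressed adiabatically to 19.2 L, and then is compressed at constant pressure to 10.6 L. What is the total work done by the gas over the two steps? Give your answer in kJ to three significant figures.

W_total ≈ -2.64 kJ

Step 1 (adiabatic): W = (P₁V₁ − P₂V₂)/(γ−1) = (1841 − 2456)/0.4 = -1539 J.
After step 1: P = 127.9 kPa, V = 19.2 L, T = 436.4 K.
Step 2 (isobaric): W = PΔV = (127.9 kPa)(10.6 − 19.2 L) = -1100 J.
W_total = -1539 − 1100 = -2640 J.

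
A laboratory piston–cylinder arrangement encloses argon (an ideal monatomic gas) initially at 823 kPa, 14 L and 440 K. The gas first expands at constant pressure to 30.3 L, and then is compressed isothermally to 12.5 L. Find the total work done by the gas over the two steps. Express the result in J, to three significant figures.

Step 1 (isobaric): W = PΔV = (823 kPa)(30.3 − 14 L) = 13415 J.
After step 1: P = 823 kPa, V = 30.3 L, T = 952.3 K.
Step 2 (isothermal): W = P₁V₁ ln(V₂/V₁) = (24937) ln(12.5/30.3) = -22080 J.
W_total = 13415 − 22080 = -8665 J.

W_total ≈ -8660 J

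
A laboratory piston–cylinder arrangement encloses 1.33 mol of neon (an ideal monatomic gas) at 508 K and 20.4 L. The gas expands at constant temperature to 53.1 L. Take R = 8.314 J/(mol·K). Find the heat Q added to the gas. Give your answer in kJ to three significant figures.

Isothermal ⇒ ΔU = 0, so Q = W = nRT ln(V₂/V₁).
Q = (1.33)(8.314)(508) ln(53.1/20.4) = 5617 × 0.9566 = 5374 J.

Q ≈ 5.37 kJ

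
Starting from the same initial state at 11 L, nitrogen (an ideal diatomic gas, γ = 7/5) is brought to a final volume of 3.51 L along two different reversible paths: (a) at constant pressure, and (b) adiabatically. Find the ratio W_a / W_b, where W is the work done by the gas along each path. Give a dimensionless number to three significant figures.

Path (a) isobaric: W = P₁(V₂ − V₁) → W_a/(P₁V₁) = -0.6809.
Path (b) adiabatic: W = P₁V₁(1 − (V₁/V₂)^(γ−1))/(γ−1) → W_b/(P₁V₁) = -1.448.
W_a / W_b = -0.6809 / -1.448 = 0.4702.

W_a / W_b ≈ 0.470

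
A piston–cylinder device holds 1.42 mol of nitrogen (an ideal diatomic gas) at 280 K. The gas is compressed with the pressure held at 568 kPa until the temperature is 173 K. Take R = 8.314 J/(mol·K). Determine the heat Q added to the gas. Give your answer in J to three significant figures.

Q ≈ -4420 J

Isobaric: W = nRΔT = (1.42)(8.314)(-107) = -1263 J.
ΔU = nCᵥΔT with Cᵥ = 5R/2: ΔU = (1.42)(20.79)(-107) = -3158 J.
Q = ΔU + W = -3158 − 1263 = -4421 J.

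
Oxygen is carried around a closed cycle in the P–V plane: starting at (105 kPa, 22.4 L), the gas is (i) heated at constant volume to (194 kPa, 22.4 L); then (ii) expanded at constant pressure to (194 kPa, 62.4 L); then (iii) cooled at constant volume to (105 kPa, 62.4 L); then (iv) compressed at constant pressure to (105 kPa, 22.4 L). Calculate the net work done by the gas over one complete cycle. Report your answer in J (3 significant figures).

W_net ≈ 3560 J

Constant-volume legs do no work.
W(ii) = (194)(62.4 − 22.4) = 7760 J; W(iv) = (105)(22.4 − 62.4) = -4200 J.
W_net = 7760 − 4200 = 3560 J (the clockwise enclosed area).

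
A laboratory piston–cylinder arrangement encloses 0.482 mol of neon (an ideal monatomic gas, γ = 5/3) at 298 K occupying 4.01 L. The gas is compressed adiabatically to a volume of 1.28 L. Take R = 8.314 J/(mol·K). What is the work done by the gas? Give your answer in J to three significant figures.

W ≈ -2040 J

Adiabatic: TV^(γ−1) = const with γ = 5/3.
T₂ = T₁ (V₁/V₂)^(γ−1) = 298 × (4.01/1.28)^0.667 = 298 × 2.141 = 638 K.
W_by = nCᵥ(T₁ − T₂) = (0.482)(12.47)(298 − 638) = -2044 J.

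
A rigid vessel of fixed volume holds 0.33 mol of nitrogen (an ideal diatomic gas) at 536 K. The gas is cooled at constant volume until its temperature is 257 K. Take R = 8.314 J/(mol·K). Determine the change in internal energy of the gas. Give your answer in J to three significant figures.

Constant volume ⇒ W = 0, so Q = ΔU = nCᵥΔT with Cᵥ = 5R/2 = 20.79 J/(mol·K).
ΔU = (0.33)(20.79)(257 − 536) = -1914 J.

ΔU ≈ -1910 J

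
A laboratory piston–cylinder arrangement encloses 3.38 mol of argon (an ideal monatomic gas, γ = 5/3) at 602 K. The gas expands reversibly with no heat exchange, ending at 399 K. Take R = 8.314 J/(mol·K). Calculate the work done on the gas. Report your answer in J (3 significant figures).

W ≈ -8560 J

Adiabatic ⇒ Q = 0, so W_by = −ΔU = nCᵥ(T₁ − T₂).
Cᵥ = 3R/2 = 12.47 J/(mol·K).
W = (3.38)(12.47)(602 − 399) = 8557 J.
Work on gas = −W_by = -8557 J.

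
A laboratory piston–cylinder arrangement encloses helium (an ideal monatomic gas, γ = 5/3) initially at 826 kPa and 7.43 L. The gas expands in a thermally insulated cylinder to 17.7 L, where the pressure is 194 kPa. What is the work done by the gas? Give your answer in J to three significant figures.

Adiabatic: W = (P₁V₁ − P₂V₂)/(γ − 1) with γ = 5/3.
P₁V₁ = 6137 J, P₂V₂ = 3434 J.
W = (6137 − 3434) / 0.6667 = 4055 J.

W ≈ 4060 J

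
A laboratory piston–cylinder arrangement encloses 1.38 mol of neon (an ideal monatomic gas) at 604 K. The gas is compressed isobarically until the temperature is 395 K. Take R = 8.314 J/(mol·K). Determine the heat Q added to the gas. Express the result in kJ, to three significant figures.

Isobaric: W = nRΔT = (1.38)(8.314)(-209) = -2398 J.
ΔU = nCᵥΔT with Cᵥ = 3R/2: ΔU = (1.38)(12.47)(-209) = -3597 J.
Q = ΔU + W = -3597 − 2398 = -5995 J.

Q ≈ -5.99 kJ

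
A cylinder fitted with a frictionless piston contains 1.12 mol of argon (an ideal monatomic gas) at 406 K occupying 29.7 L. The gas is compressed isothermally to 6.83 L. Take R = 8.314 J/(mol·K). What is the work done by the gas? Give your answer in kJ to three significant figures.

W ≈ -5.56 kJ

Isothermal: W = nRT ln(V₂/V₁).
W = (1.12)(8.314)(406) × ln(6.83/29.7)
  = 3781 × -1.47
W_by_gas = -5557 J.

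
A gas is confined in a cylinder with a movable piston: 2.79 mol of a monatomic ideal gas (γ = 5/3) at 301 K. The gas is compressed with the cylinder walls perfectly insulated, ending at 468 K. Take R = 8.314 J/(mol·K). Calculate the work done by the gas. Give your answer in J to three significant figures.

Adiabatic ⇒ Q = 0, so W_by = −ΔU = nCᵥ(T₁ − T₂).
Cᵥ = 3R/2 = 12.47 J/(mol·K).
W = (2.79)(12.47)(301 − 468) = -5811 J.

W ≈ -5810 J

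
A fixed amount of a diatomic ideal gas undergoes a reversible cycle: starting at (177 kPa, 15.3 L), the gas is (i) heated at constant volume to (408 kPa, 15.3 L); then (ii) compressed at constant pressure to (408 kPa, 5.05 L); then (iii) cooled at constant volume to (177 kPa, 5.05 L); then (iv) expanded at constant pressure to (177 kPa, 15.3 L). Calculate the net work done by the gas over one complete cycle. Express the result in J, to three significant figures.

Constant-volume legs do no work.
W(ii) = (408)(5.05 − 15.3) = -4182 J; W(iv) = (177)(15.3 − 5.05) = 1814 J.
W_net = -4182 + 1814 = -2368 J (the counter-clockwise enclosed area).

W_net ≈ -2370 J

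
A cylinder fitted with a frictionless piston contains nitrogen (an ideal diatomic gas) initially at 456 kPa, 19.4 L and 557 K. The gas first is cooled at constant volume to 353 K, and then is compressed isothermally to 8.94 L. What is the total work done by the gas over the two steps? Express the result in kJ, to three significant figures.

W_total ≈ -4.34 kJ

Step 1 (isochoric): W = 0 (constant volume).
After step 1: P = 289 kPa (V unchanged).
Step 2 (isothermal): W = P₁V₁ ln(V₂/V₁) = (5606) ln(8.94/19.4) = -4344 J.
W_total = 0 − 4344 = -4344 J.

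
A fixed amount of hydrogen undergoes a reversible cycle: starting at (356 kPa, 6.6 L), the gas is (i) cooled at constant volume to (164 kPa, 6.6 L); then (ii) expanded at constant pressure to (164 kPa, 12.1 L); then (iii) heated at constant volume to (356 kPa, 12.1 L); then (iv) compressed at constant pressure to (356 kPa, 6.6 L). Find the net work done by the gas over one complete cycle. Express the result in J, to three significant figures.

Constant-volume legs do no work.
W(ii) = (164)(12.1 − 6.6) = 902 J; W(iv) = (356)(6.6 − 12.1) = -1958 J.
W_net = 902 − 1958 = -1056 J (the counter-clockwise enclosed area).

W_net ≈ -1060 J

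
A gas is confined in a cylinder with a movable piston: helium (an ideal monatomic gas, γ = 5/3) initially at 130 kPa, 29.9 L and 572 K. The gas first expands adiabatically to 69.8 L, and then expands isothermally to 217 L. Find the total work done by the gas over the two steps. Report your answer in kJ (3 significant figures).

Step 1 (adiabatic): W = (P₁V₁ − P₂V₂)/(γ−1) = (3887 − 2209)/0.667 = 2517 J.
After step 1: P = 31.64 kPa, V = 69.8 L, T = 325 K.
Step 2 (isothermal): W = P₁V₁ ln(V₂/V₁) = (2209) ln(217/69.8) = 2505 J.
W_total = 2517 + 2505 = 5023 J.

W_total ≈ 5.02 kJ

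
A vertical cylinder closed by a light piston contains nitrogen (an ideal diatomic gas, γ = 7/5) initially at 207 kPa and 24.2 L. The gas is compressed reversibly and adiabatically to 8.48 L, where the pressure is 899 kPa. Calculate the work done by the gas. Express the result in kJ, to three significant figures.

Adiabatic: W = (P₁V₁ − P₂V₂)/(γ − 1) with γ = 7/5.
P₁V₁ = 5009 J, P₂V₂ = 7624 J.
W = (5009 − 7624) / 0.4 = -6535 J.

W ≈ -6.54 kJ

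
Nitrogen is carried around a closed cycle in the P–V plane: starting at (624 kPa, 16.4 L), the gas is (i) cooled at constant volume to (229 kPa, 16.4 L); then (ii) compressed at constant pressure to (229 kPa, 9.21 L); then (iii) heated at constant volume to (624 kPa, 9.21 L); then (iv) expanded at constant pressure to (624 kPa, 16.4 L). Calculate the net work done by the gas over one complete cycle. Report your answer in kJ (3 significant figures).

Constant-volume legs do no work.
W(ii) = (229)(9.21 − 16.4) = -1647 J; W(iv) = (624)(16.4 − 9.21) = 4487 J.
W_net = -1647 + 4487 = 2840 J (the clockwise enclosed area).

W_net ≈ 2.84 kJ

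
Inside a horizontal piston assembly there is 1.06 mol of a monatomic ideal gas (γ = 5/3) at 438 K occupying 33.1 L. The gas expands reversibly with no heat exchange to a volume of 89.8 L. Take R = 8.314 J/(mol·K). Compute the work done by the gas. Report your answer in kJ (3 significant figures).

W ≈ 2.81 kJ

Adiabatic: TV^(γ−1) = const with γ = 5/3.
T₂ = T₁ (V₁/V₂)^(γ−1) = 438 × (33.1/89.8)^0.667 = 438 × 0.5141 = 225.2 K.
W_by = nCᵥ(T₁ − T₂) = (1.06)(12.47)(438 − 225.2) = 2813 J.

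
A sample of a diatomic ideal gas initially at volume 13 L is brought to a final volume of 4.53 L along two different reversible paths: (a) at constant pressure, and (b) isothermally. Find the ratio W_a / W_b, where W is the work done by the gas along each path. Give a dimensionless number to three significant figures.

Path (a) isobaric: W = P₁(V₂ − V₁) → W_a/(P₁V₁) = -0.6515.
Path (b) isothermal: W = P₁V₁ ln(V₂/V₁) → W_b/(P₁V₁) = -1.054.
W_a / W_b = -0.6515 / -1.054 = 0.618.

W_a / W_b ≈ 0.618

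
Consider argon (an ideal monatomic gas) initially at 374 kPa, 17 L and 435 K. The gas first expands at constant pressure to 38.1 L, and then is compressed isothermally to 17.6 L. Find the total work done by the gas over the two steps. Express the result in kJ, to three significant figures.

Step 1 (isobaric): W = PΔV = (374 kPa)(38.1 − 17 L) = 7891 J.
After step 1: P = 374 kPa, V = 38.1 L, T = 974.9 K.
Step 2 (isothermal): W = P₁V₁ ln(V₂/V₁) = (14249) ln(17.6/38.1) = -11005 J.
W_total = 7891 − 11005 = -3114 J.

W_total ≈ -3.11 kJ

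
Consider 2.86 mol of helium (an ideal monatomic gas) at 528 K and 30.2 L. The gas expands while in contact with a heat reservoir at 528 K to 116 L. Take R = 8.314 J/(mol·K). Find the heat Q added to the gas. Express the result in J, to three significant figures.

Isothermal ⇒ ΔU = 0, so Q = W = nRT ln(V₂/V₁).
Q = (2.86)(8.314)(528) ln(116/30.2) = 12555 × 1.346 = 16896 J.

Q ≈ 16900 J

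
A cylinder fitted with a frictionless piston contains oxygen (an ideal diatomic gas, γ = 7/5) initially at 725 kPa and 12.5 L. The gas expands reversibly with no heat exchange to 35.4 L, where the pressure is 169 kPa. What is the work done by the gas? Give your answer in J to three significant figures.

Adiabatic: W = (P₁V₁ − P₂V₂)/(γ − 1) with γ = 7/5.
P₁V₁ = 9062 J, P₂V₂ = 5983 J.
W = (9062 − 5983) / 0.4 = 7700 J.

W ≈ 7700 J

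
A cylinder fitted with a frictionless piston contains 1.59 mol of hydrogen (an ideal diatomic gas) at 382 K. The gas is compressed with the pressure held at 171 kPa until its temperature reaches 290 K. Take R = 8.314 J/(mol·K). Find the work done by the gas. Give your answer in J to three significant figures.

W ≈ -1220 J

Isobaric: W = P ΔV = nR ΔT.
W = (1.59)(8.314)(290 − 382) = -1216 J.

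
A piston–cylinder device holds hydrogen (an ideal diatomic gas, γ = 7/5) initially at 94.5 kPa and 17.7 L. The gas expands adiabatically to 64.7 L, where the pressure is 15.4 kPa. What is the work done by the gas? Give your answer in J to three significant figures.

Adiabatic: W = (P₁V₁ − P₂V₂)/(γ − 1) with γ = 7/5.
P₁V₁ = 1673 J, P₂V₂ = 996.4 J.
W = (1673 − 996.4) / 0.4 = 1691 J.

W ≈ 1690 J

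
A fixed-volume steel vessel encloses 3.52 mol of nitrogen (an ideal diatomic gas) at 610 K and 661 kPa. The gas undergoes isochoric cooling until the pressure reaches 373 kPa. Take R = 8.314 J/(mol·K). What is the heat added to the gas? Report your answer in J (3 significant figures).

Constant volume ⇒ W = 0, so Q = ΔU = nCᵥΔT with Cᵥ = 5R/2 = 20.79 J/(mol·K).
At constant V, T₂/T₁ = P₂/P₁ ⇒ ΔT = T₁(P₂/P₁ − 1) = 610·(373/661 − 1) = -265.8 K.
ΔU = (3.52)(20.79)(-265.8) = -19445 J.

Q ≈ -19400 J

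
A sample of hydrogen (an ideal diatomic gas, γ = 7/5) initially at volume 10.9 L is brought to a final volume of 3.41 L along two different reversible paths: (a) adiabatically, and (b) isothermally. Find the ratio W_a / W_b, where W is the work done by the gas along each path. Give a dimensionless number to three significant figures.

W_a / W_b ≈ 1.27

Path (a) adiabatic: W = P₁V₁(1 − (V₁/V₂)^(γ−1))/(γ−1) → W_a/(P₁V₁) = -1.479.
Path (b) isothermal: W = P₁V₁ ln(V₂/V₁) → W_b/(P₁V₁) = -1.162.
W_a / W_b = -1.479 / -1.162 = 1.273.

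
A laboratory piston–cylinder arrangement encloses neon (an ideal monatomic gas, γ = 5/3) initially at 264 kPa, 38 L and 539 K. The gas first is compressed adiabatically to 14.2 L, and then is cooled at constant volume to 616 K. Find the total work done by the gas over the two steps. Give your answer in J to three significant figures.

W_total ≈ -14000 J

Step 1 (adiabatic): W = (P₁V₁ − P₂V₂)/(γ−1) = (10032 − 19337)/0.667 = -13957 J.
Step 2 (isochoric): W = 0 (constant volume).
W_total = -13957 + 0 = -13957 J.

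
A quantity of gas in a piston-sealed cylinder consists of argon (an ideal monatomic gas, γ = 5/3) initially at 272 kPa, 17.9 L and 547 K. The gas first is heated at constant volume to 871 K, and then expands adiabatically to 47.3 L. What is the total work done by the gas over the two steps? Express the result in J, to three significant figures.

W_total ≈ 5540 J

Step 1 (isochoric): W = 0 (constant volume).
After step 1: P = 433.1 kPa (V unchanged).
Step 2 (adiabatic): W = (P₁V₁ − P₂V₂)/(γ−1) = (7753 − 4056)/0.667 = 5545 J.
W_total = 0 + 5545 = 5545 J.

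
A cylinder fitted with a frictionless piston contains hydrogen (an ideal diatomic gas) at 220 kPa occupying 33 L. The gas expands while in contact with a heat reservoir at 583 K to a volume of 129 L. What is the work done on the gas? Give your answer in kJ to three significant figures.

W ≈ -9.90 kJ

Isothermal: W = nRT ln(V₂/V₁) = P₁V₁ ln(V₂/V₁).
P₁V₁ = (220 kPa)(33 L) = 7260 J.
W = 7260 × ln(129/33) = 7260 × 1.363
W_by_gas = 9898 J; work on gas = −W_by = -9898 J.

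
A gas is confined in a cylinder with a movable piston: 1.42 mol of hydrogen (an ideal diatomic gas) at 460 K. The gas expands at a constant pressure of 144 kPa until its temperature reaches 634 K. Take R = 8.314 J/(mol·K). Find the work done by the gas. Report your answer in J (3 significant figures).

Isobaric: W = P ΔV = nR ΔT.
W = (1.42)(8.314)(634 − 460) = 2054 J.

W ≈ 2050 J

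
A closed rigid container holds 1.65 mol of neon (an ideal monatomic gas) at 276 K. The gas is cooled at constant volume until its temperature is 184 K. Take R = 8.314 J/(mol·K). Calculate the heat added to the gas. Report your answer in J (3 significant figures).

Q ≈ -1890 J

Constant volume ⇒ W = 0, so Q = ΔU = nCᵥΔT with Cᵥ = 3R/2 = 12.47 J/(mol·K).
ΔU = (1.65)(12.47)(184 − 276) = -1893 J.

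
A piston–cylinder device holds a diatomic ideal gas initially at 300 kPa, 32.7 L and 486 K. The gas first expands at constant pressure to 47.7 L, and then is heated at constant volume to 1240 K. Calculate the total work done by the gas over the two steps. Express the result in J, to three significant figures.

W_total ≈ 4500 J

Step 1 (isobaric): W = PΔV = (300 kPa)(47.7 − 32.7 L) = 4500 J.
Step 2 (isochoric): W = 0 (constant volume).
W_total = 4500 + 0 = 4500 J.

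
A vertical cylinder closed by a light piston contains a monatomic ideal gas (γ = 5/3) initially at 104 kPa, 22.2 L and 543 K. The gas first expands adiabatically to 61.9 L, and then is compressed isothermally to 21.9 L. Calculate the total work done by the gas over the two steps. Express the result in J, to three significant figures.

Step 1 (adiabatic): W = (P₁V₁ − P₂V₂)/(γ−1) = (2309 − 1165)/0.667 = 1715 J.
After step 1: P = 18.83 kPa, V = 61.9 L, T = 274.1 K.
Step 2 (isothermal): W = P₁V₁ ln(V₂/V₁) = (1165) ln(21.9/61.9) = -1211 J.
W_total = 1715 − 1211 = 504.1 J.

W_total ≈ 504 J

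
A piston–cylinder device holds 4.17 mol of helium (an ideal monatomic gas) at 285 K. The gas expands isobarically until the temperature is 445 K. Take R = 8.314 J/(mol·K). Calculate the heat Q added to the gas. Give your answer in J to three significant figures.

Isobaric: W = nRΔT = (4.17)(8.314)(160) = 5547 J.
ΔU = nCᵥΔT with Cᵥ = 3R/2: ΔU = (4.17)(12.47)(160) = 8321 J.
Q = ΔU + W = 8321 + 5547 = 13868 J.

Q ≈ 13900 J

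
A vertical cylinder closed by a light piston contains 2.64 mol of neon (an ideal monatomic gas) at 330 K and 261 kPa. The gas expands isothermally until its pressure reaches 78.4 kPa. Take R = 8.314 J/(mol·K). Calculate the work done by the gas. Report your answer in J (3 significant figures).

Isothermal process: W = nRT ln(V₂/V₁) = nRT ln(P₁/P₂).
W = (2.64)(8.314)(330) × ln(261/78.4)
  = 7243 × ln(3.329) = 7243 × 1.203
W_by_gas = 8711 J.

W ≈ 8710 J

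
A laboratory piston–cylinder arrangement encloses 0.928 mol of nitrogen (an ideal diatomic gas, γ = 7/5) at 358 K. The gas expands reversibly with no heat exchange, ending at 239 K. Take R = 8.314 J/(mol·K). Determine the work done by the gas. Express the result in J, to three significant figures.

W ≈ 2300 J

Adiabatic ⇒ Q = 0, so W_by = −ΔU = nCᵥ(T₁ − T₂).
Cᵥ = 5R/2 = 20.79 J/(mol·K).
W = (0.928)(20.79)(358 − 239) = 2295 J.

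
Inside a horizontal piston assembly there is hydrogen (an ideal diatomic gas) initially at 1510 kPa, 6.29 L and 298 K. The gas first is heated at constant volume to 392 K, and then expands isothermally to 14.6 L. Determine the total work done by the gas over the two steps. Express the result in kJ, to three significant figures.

W_total ≈ 10.5 kJ

Step 1 (isochoric): W = 0 (constant volume).
After step 1: P = 1986 kPa (V unchanged).
Step 2 (isothermal): W = P₁V₁ ln(V₂/V₁) = (12494) ln(14.6/6.29) = 10521 J.
W_total = 0 + 10521 = 10521 J.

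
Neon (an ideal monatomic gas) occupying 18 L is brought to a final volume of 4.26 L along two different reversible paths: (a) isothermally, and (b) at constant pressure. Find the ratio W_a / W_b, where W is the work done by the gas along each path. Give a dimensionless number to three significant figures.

Path (a) isothermal: W = P₁V₁ ln(V₂/V₁) → W_a/(P₁V₁) = -1.441.
Path (b) isobaric: W = P₁(V₂ − V₁) → W_b/(P₁V₁) = -0.7633.
W_a / W_b = -1.441 / -0.7633 = 1.888.

W_a / W_b ≈ 1.89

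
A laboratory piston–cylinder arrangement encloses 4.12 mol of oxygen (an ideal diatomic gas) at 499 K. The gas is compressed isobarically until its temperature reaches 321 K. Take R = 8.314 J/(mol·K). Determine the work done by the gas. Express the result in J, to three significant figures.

W ≈ -6100 J

Isobaric: W = P ΔV = nR ΔT.
W = (4.12)(8.314)(321 − 499) = -6097 J.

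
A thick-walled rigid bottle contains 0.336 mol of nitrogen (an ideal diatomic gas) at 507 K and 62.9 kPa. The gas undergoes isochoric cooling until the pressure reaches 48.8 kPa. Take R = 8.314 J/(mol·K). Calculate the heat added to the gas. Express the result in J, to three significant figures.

Q ≈ -794 J

Constant volume ⇒ W = 0, so Q = ΔU = nCᵥΔT with Cᵥ = 5R/2 = 20.79 J/(mol·K).
At constant V, T₂/T₁ = P₂/P₁ ⇒ ΔT = T₁(P₂/P₁ − 1) = 507·(48.8/62.9 − 1) = -113.7 K.
ΔU = (0.336)(20.79)(-113.7) = -793.7 J.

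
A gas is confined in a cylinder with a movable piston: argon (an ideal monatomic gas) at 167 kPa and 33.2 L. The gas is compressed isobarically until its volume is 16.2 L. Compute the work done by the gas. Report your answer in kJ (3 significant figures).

W ≈ -2.84 kJ

Isobaric: W = P ΔV.
W = (167 kPa)(16.2 − 33.2 L) = (167)(-17) = -2839 J.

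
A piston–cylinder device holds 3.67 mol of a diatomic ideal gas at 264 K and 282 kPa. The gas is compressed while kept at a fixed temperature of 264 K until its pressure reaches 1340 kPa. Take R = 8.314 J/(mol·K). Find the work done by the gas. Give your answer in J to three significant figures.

Isothermal process: W = nRT ln(V₂/V₁) = nRT ln(P₁/P₂).
W = (3.67)(8.314)(264) × ln(282/1340)
  = 8055 × ln(0.2104) = 8055 × -1.559
W_by_gas = -12554 J.

W ≈ -12600 J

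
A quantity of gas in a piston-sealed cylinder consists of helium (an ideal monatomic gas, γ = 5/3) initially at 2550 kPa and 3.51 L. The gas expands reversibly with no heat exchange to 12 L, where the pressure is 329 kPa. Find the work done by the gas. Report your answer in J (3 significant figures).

Adiabatic: W = (P₁V₁ − P₂V₂)/(γ − 1) with γ = 5/3.
P₁V₁ = 8950 J, P₂V₂ = 3948 J.
W = (8950 − 3948) / 0.6667 = 7504 J.

W ≈ 7500 J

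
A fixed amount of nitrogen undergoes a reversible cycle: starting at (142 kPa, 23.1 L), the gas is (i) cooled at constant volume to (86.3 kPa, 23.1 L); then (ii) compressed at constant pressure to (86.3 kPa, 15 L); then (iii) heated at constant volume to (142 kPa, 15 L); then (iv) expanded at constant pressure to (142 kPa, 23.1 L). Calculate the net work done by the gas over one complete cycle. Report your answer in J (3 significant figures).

Constant-volume legs do no work.
W(ii) = (86.3)(15 − 23.1) = -699 J; W(iv) = (142)(23.1 − 15) = 1150 J.
W_net = -699 + 1150 = 451.2 J (the clockwise enclosed area).

W_net ≈ 451 J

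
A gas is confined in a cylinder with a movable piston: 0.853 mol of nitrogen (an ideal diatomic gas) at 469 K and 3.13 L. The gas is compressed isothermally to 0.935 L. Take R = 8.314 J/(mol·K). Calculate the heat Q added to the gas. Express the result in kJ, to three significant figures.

Isothermal ⇒ ΔU = 0, so Q = W = nRT ln(V₂/V₁).
Q = (0.853)(8.314)(469) ln(0.935/3.13) = 3326 × -1.208 = -4019 J.

Q ≈ -4.02 kJ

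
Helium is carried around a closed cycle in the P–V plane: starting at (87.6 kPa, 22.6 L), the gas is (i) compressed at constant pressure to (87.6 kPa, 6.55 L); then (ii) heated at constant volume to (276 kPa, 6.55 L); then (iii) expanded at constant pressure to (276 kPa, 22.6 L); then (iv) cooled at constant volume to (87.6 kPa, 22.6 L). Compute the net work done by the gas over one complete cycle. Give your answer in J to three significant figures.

W_net ≈ 3020 J

Constant-volume legs do no work.
W(i) = (87.6)(6.55 − 22.6) = -1406 J; W(iii) = (276)(22.6 − 6.55) = 4430 J.
W_net = -1406 + 4430 = 3024 J (the clockwise enclosed area).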